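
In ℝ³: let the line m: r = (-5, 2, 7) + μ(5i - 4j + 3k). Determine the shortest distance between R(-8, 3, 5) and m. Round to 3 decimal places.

1.225

Taking (-5, 2, 7) on m with direction v = (5, -4, 3): w = R − (-5, 2, 7) = (-3, 1, -2), and w × v = (-5, -1, 7).
Distance = |w × v| / |v| = √75 / √50 ≈ 1.225.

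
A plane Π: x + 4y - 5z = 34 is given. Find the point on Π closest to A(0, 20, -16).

Foot = A − λn with λ = (n·A − d)/|n|² = (160 − 34)/42 = 3.
Foot = (0, 20, -16) − 3·(1, 4, -5) = (-3, 8, -1).

(-3, 8, -1)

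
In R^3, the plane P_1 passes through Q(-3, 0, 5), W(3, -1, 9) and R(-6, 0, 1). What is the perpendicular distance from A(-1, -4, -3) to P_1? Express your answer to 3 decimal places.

QW = (6, -1, 4), QR = (-3, 0, -4); a normal to P_1 is QW × QR = (4, 12, -3).
Using Q: P_1 has equation 4x + 12y - 3z = -27.
n·A − d = (4)·(-1) + (12)·(-4) + (-3)·(-3) − (-27) = -16; |n| = √169.
Distance = |-16| / √169 = 16/√169 ≈ 1.231.

1.231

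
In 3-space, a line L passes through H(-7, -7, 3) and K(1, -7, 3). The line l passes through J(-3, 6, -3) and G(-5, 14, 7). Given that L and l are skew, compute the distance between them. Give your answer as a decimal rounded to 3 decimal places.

13.899

A direction vector for L is K − H = (8, 0, 0).
A direction vector for l is G − J = (-2, 8, 10).
Common perpendicular direction n = (8, 0, 0) × (-2, 8, 10) = (0, -80, 64).
With w = (-3, 6, -3) − (-7, -7, 3) = (4, 13, -6), w · n = -1424.
Distance = |w · n| / |n| = |-1424| / √10496 ≈ 13.899.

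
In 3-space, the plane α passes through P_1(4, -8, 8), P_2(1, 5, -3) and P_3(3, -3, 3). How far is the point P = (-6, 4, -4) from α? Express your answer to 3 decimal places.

P_1P_2 = (-3, 13, -11), P_1P_3 = (-1, 5, -5); a normal to α is P_1P_2 × P_1P_3 = (-10, -4, -2).
Using P_1: α has equation -10x - 4y - 2z = -24.
n·P − d = (-10)·(-6) + (-4)·(4) + (-2)·(-4) − (-24) = 76; |n| = √120.
Distance = |76| / √120 = 76/√120 ≈ 6.938.

6.938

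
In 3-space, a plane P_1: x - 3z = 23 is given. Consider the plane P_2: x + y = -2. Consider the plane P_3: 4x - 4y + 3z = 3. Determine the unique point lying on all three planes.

(2, -4, -7)

Solving the 3×3 linear system x - 3z = 23, x + y = -2, 4x - 4y + 3z = 3 (e.g. by elimination or Cramer's rule, determinant = 27) gives (2, -4, -7).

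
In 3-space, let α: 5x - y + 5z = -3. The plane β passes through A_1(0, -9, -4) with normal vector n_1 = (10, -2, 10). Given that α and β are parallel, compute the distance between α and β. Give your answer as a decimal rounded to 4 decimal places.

1.1202

β: n_1·r = n_1·A_1 gives 10x - 2y + 10z = -22.
Rescale β by 1/2: 5x - y + 5z = -11. Then distance = |-3 − (-11)| / √51 ≈ 1.1202.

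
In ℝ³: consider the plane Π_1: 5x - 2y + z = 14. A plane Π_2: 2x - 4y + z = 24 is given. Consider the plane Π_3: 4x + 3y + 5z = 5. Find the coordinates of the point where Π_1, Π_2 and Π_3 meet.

Solving the 3×3 linear system 5x - 2y + z = 14, 2x - 4y + z = 24, 4x + 3y + 5z = 5 (e.g. by elimination or Cramer's rule, determinant = -81) gives (0, -5, 4).

(0, -5, 4)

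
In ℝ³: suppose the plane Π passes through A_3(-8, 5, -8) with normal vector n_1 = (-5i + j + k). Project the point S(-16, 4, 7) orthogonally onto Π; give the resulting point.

(-6, 2, 5)

Π: n_1·r = n_1·A_3 gives -5x + y + z = 37.
Foot = S − λn with λ = (n·S − d)/|n|² = (91 − 37)/27 = 2.
Foot = (-16, 4, 7) − 2·(-5, 1, 1) = (-6, 2, 5).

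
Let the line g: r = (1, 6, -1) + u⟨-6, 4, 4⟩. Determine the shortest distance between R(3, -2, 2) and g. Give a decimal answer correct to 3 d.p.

Taking (1, 6, -1) on g with direction v = (-6, 4, 4): w = R − (1, 6, -1) = (2, -8, 3), and w × v = (-44, -26, -40).
Distance = |w × v| / |v| = √4212 / √68 ≈ 7.870.

7.870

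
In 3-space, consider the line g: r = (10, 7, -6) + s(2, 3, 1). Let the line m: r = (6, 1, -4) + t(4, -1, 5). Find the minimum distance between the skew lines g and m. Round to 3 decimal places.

Common perpendicular direction n = (2, 3, 1) × (4, -1, 5) = (16, -6, -14).
With w = (6, 1, -4) − (10, 7, -6) = (-4, -6, 2), w · n = -56.
Distance = |w · n| / |n| = |-56| / √488 ≈ 2.535.

2.535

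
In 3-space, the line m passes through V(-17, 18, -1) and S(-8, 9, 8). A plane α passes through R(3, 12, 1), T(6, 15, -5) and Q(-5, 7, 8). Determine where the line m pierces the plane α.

(-5, 6, 11)

A direction vector for m is S − V = (9, -9, 9).
RT = (3, 3, -6), RQ = (-8, -5, 7); a normal to α is RT × RQ = (-9, 27, 9).
Using R: α has equation -9x + 27y + 9z = 306.
Substitute r = (-17, 18, -1) + t(9, -9, 9) into the plane: 630 + (-243)t = 306, so t = 4/3.
Intersection: (-17, 18, -1) + (4/3)·(9, -9, 9) = (-5, 6, 11).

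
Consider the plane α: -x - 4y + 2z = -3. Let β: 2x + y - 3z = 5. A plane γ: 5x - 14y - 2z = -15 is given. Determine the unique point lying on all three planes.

(-9, -1, -8)

Solving the 3×3 linear system -x - 4y + 2z = -3, 2x + y - 3z = 5, 5x - 14y - 2z = -15 (e.g. by elimination or Cramer's rule, determinant = 22) gives (-9, -1, -8).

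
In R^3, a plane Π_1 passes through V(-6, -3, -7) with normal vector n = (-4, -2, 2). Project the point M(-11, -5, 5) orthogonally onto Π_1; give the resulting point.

(-3, -1, 1)

Π_1: n·r = n·V gives -4x - 2y + 2z = 16.
Foot = M − λn with λ = (n·M − d)/|n|² = (64 − 16)/24 = 2.
Foot = (-11, -5, 5) − 2·(-4, -2, 2) = (-3, -1, 1).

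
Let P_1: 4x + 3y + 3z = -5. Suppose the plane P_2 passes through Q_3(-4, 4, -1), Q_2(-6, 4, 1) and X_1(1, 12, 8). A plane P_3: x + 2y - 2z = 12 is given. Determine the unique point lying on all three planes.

Q_3Q_2 = (-2, 0, 2), Q_3X_1 = (5, 8, 9); a normal to P_2 is Q_3Q_2 × Q_3X_1 = (-16, 28, -16).
Using Q_3: P_2 has equation -16x + 28y - 16z = 192.
Solving the 3×3 linear system 4x + 3y + 3z = -5, -16x + 28y - 16z = 192, x + 2y - 2z = 12 (e.g. by elimination or Cramer's rule, determinant = -420) gives (-2, 4, -3).

(-2, 4, -3)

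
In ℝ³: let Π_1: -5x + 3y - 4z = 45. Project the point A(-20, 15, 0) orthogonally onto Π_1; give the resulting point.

(-10, 9, 8)

Foot = A − λn with λ = (n·A − d)/|n|² = (145 − 45)/50 = 2.
Foot = (-20, 15, 0) − 2·(-5, 3, -4) = (-10, 9, 8).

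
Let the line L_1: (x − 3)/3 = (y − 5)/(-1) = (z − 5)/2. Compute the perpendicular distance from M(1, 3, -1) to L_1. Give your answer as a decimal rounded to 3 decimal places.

5.071

L_1 has direction (3, -1, 2) through (3, 5, 5).
Taking (3, 5, 5) on L_1 with direction v = (3, -1, 2): w = M − (3, 5, 5) = (-2, -2, -6), and w × v = (-10, -14, 8).
Distance = |w × v| / |v| = √360 / √14 ≈ 5.071.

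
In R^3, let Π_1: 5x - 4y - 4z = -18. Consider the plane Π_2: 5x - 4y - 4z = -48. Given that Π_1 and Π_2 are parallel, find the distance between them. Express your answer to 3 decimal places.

Same normal n = (5, -4, -4) with |n| = √57; distance = |-18 − (-48)| / |n| = 30/√57 ≈ 3.974.

3.974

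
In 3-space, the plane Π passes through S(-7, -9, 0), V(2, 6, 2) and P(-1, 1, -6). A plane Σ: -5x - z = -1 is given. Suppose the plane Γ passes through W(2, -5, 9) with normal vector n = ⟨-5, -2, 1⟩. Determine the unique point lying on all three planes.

SV = (9, 15, 2), SP = (6, 10, -6); a normal to Π is SV × SP = (-110, 66, 0).
Using S: Π has equation -110x + 66y = 176.
Γ: n·r = n·W gives -5x - 2y + z = 9.
Solving the 3×3 linear system -110x + 66y = 176, -5x - z = -1, -5x - 2y + z = 9 (e.g. by elimination or Cramer's rule, determinant = 880) gives (-1, 1, 6).

(-1, 1, 6)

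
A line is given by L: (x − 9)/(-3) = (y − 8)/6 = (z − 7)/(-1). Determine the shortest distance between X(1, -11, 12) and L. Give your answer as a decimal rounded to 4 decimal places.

L has direction (-3, 6, -1) through (9, 8, 7).
Taking (9, 8, 7) on L with direction v = (-3, 6, -1): w = X − (9, 8, 7) = (-8, -19, 5), and w × v = (-11, -23, -105).
Distance = |w × v| / |v| = √11675 / √46 ≈ 15.9312.

15.9312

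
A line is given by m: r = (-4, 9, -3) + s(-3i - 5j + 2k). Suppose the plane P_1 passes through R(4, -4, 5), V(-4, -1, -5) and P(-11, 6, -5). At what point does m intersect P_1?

(-7, 4, -1)

RV = (-8, 3, -10), RP = (-15, 10, -10); a normal to P_1 is RV × RP = (70, 70, -35).
Using R: P_1 has equation 70x + 70y - 35z = -175.
Substitute r = (-4, 9, -3) + t(-3, -5, 2) into the plane: 455 + (-630)t = -175, so t = 1.
Intersection: (-4, 9, -3) + 1·(-3, -5, 2) = (-7, 4, -1).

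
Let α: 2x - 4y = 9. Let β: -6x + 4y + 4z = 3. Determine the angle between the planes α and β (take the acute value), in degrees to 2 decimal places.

cos θ = |n₁·n₂| / (|n₁||n₂|) = |-28| / (√20 · √68).
θ = arccos(0.75926) ≈ 40.60°.

40.60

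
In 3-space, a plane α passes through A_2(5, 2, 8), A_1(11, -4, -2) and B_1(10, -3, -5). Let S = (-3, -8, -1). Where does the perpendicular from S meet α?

(6, 1, -1)

A_2A_1 = (6, -6, -10), A_2B_1 = (5, -5, -13); a normal to α is A_2A_1 × A_2B_1 = (28, 28, 0).
Using A_2: α has equation 28x + 28y = 196.
Foot = S − λn with λ = (n·S − d)/|n|² = (-308 − 196)/1568 = -9/28.
Foot = (-3, -8, -1) − (-9/28)·(28, 28, 0) = (6, 1, -1).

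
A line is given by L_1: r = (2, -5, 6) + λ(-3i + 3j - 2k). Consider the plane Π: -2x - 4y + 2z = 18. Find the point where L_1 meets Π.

(-1, -2, 4)

Substitute r = (2, -5, 6) + t(-3, 3, -2) into the plane: 28 + (-10)t = 18, so t = 1.
Intersection: (2, -5, 6) + 1·(-3, 3, -2) = (-1, -2, 4).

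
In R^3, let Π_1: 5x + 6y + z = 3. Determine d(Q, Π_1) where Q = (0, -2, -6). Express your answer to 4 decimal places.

2.6670

n·Q − d = (5)·(0) + (6)·(-2) + (1)·(-6) − 3 = -21; |n| = √62.
Distance = |-21| / √62 = 21/√62 ≈ 2.6670.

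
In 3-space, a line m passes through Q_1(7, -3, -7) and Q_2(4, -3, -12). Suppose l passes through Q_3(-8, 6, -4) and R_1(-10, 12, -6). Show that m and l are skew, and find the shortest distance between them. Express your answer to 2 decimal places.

A direction vector for m is Q_2 − Q_1 = (-3, 0, -5).
A direction vector for l is R_1 − Q_3 = (-2, 6, -2).
Common perpendicular direction n = (-3, 0, -5) × (-2, 6, -2) = (30, 4, -18).
With w = (-8, 6, -4) − (7, -3, -7) = (-15, 9, 3), w · n = -468.
Since n ≠ 0 the lines are not parallel, and w · n = -468 ≠ 0 so they do not intersect; hence they are skew.
Distance = |w · n| / |n| = |-468| / √1240 ≈ 13.29.

13.29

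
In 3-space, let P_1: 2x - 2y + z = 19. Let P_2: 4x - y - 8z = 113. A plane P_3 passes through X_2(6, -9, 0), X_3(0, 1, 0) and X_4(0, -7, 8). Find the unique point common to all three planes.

(9, -5, -9)

X_2X_3 = (-6, 10, 0), X_2X_4 = (-6, 2, 8); a normal to P_3 is X_2X_3 × X_2X_4 = (80, 48, 48).
Using X_2: P_3 has equation 80x + 48y + 48z = 48.
Solving the 3×3 linear system 2x - 2y + z = 19, 4x - y - 8z = 113, 80x + 48y + 48z = 48 (e.g. by elimination or Cramer's rule, determinant = 2608) gives (9, -5, -9).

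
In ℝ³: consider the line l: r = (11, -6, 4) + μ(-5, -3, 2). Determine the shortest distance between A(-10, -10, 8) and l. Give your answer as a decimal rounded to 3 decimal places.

7.862

Taking (11, -6, 4) on l with direction v = (-5, -3, 2): w = A − (11, -6, 4) = (-21, -4, 4), and w × v = (4, 22, 43).
Distance = |w × v| / |v| = √2349 / √38 ≈ 7.862.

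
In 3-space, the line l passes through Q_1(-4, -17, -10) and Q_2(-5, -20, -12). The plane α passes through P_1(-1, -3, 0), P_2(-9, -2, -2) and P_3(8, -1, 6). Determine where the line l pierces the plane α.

A direction vector for l is Q_2 − Q_1 = (-1, -3, -2).
P_1P_2 = (-8, 1, -2), P_1P_3 = (9, 2, 6); a normal to α is P_1P_2 × P_1P_3 = (10, 30, -25).
Using P_1: α has equation 10x + 30y - 25z = -100.
Substitute r = (-4, -17, -10) + t(-1, -3, -2) into the plane: -300 + (-50)t = -100, so t = -4.
Intersection: (-4, -17, -10) + (-4)·(-1, -3, -2) = (0, -5, -2).

(0, -5, -2)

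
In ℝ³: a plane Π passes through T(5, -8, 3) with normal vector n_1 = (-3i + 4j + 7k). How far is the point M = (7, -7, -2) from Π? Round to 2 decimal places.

Π: n_1·r = n_1·T gives -3x + 4y + 7z = -26.
n·M − d = (-3)·(7) + (4)·(-7) + (7)·(-2) − (-26) = -37; |n| = √74.
Distance = |-37| / √74 = 37/√74 ≈ 4.30.

4.30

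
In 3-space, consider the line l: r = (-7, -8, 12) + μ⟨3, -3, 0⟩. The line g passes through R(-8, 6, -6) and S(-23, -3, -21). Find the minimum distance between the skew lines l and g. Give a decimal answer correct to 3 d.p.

A direction vector for g is S − R = (-15, -9, -15).
Common perpendicular direction n = (3, -3, 0) × (-15, -9, -15) = (45, 45, -72).
With w = (-8, 6, -6) − (-7, -8, 12) = (-1, 14, -18), w · n = 1881.
Distance = |w · n| / |n| = |1881| / √9234 ≈ 19.575.

19.575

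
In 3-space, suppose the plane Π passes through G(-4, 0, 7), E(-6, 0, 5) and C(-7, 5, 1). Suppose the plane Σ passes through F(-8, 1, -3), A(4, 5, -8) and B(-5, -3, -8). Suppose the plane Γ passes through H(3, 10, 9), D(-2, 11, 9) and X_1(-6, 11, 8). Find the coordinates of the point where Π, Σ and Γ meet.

GE = (-2, 0, -2), GC = (-3, 5, -6); a normal to Π is GE × GC = (10, -6, -10).
Using G: Π has equation 10x - 6y - 10z = -110.
FA = (12, 4, -5), FB = (3, -4, -5); a normal to Σ is FA × FB = (-40, 45, -60).
Using F: Σ has equation -40x + 45y - 60z = 545.
HD = (-5, 1, 0), HX_1 = (-9, 1, -1); a normal to Γ is HD × HX_1 = (-1, -5, 4).
Using H: Γ has equation -x - 5y + 4z = -17.
Solving the 3×3 linear system 10x - 6y - 10z = -110, -40x + 45y - 60z = 545, -x - 5y + 4z = -17 (e.g. by elimination or Cramer's rule, determinant = -4970) gives (-8, 5, 0).

(-8, 5, 0)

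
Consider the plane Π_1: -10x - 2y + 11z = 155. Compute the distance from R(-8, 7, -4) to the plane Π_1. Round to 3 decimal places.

8.867

n·R − d = (-10)·(-8) + (-2)·(7) + (11)·(-4) − 155 = -133; |n| = √225.
Distance = |-133| / √225 = 133/√225 ≈ 8.867.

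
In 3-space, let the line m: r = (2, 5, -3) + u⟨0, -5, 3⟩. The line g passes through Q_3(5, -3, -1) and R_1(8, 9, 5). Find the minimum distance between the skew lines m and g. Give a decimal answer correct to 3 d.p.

A direction vector for g is R_1 − Q_3 = (3, 12, 6).
Common perpendicular direction n = (0, -5, 3) × (3, 12, 6) = (-66, 9, 15).
With w = (5, -3, -1) − (2, 5, -3) = (3, -8, 2), w · n = -240.
Distance = |w · n| / |n| = |-240| / √4662 ≈ 3.515.

3.515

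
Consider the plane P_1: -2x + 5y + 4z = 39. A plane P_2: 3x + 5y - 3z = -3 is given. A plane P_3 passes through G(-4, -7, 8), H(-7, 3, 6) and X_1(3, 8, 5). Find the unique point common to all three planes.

GH = (-3, 10, -2), GX_1 = (7, 15, -3); a normal to P_3 is GH × GX_1 = (0, -23, -115).
Using G: P_3 has equation -23y - 115z = -759.
Solving the 3×3 linear system -2x + 5y + 4z = 39, 3x + 5y - 3z = -3, -23y - 115z = -759 (e.g. by elimination or Cramer's rule, determinant = 2737) gives (0, 3, 6).

(0, 3, 6)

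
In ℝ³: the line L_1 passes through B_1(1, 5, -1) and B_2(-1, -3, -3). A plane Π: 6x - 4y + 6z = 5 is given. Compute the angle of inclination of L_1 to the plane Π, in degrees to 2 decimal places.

A direction vector for L_1 is B_2 − B_1 = (-2, -8, -2).
sin θ = |n·v| / (|n||v|) = |8| / (√88 · √72) = 0.10050.
θ ≈ 5.77°.

5.77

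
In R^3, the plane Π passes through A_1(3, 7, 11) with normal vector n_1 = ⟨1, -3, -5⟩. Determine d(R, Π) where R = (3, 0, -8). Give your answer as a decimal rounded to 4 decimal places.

Π: n_1·r = n_1·A_1 gives x - 3y - 5z = -73.
n·R − d = (1)·(3) + (-3)·(0) + (-5)·(-8) − (-73) = 116; |n| = √35.
Distance = |116| / √35 = 116/√35 ≈ 19.6076.

19.6076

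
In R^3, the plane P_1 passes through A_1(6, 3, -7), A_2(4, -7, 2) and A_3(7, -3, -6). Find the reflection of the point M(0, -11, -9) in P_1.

A_1A_2 = (-2, -10, 9), A_1A_3 = (1, -6, 1); a normal to P_1 is A_1A_2 × A_1A_3 = (44, 11, 22).
Using A_1: P_1 has equation 44x + 11y + 22z = 143.
λ = (n·M − d)/|n|² = (-319 − 143)/2541 = -2/11.
Reflection = M − 2λn = (0, -11, -9) − (-4/11)·(44, 11, 22) = (16, -7, -1).

(16, -7, -1)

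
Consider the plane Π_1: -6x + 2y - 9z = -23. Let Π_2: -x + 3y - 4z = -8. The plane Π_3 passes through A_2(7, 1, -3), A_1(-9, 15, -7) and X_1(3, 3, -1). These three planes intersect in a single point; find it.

(-5, 5, 7)

A_2A_1 = (-16, 14, -4), A_2X_1 = (-4, 2, 2); a normal to Π_3 is A_2A_1 × A_2X_1 = (36, 48, 24).
Using A_2: Π_3 has equation 36x + 48y + 24z = 228.
Solving the 3×3 linear system -6x + 2y - 9z = -23, -x + 3y - 4z = -8, 36x + 48y + 24z = 228 (e.g. by elimination or Cramer's rule, determinant = -420) gives (-5, 5, 7).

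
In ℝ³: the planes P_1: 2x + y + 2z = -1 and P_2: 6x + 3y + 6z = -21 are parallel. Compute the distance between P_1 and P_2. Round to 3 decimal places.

2.000

Rescale P_2 by 1/3: 2x + y + 2z = -7. Then distance = |-1 − (-7)| / √9 ≈ 2.000.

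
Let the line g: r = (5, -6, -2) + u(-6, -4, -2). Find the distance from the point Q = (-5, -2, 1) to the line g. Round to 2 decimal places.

9.96

Taking (5, -6, -2) on g with direction v = (-6, -4, -2): w = Q − (5, -6, -2) = (-10, 4, 3), and w × v = (4, -38, 64).
Distance = |w × v| / |v| = √5556 / √56 ≈ 9.96.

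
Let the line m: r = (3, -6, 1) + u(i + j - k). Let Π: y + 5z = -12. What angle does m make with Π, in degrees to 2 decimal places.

26.93

sin θ = |n·v| / (|n||v|) = |-4| / (√26 · √3) = 0.45291.
θ ≈ 26.93°.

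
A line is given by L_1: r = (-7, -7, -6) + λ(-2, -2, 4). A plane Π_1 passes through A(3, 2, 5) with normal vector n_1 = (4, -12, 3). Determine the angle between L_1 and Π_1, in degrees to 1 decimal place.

Π_1: n_1·r = n_1·A gives 4x - 12y + 3z = 3.
sin θ = |n·v| / (|n||v|) = |28| / (√169 · √24) = 0.43965.
θ ≈ 26.1°.

26.1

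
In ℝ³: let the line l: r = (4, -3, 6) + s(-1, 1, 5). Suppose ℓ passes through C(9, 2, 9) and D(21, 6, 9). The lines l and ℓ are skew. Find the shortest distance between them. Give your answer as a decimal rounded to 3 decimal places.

2.330

A direction vector for ℓ is D − C = (12, 4, 0).
Common perpendicular direction n = (-1, 1, 5) × (12, 4, 0) = (-20, 60, -16).
With w = (9, 2, 9) − (4, -3, 6) = (5, 5, 3), w · n = 152.
Distance = |w · n| / |n| = |152| / √4256 ≈ 2.330.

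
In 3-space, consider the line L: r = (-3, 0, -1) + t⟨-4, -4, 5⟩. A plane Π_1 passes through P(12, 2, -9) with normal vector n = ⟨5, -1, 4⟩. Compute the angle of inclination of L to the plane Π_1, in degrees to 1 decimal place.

Π_1: n·r = n·P gives 5x - y + 4z = 22.
sin θ = |n·v| / (|n||v|) = |4| / (√42 · √57) = 0.08175.
θ ≈ 4.7°.

4.7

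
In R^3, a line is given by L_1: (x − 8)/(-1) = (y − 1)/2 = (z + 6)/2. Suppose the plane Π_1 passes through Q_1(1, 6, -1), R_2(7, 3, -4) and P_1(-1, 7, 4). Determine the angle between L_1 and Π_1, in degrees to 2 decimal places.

L_1 has direction (-1, 2, 2) through (8, 1, -6).
Q_1R_2 = (6, -3, -3), Q_1P_1 = (-2, 1, 5); a normal to Π_1 is Q_1R_2 × Q_1P_1 = (-12, -24, 0).
Using Q_1: Π_1 has equation -12x - 24y = -156.
sin θ = |n·v| / (|n||v|) = |-36| / (√720 · √9) = 0.44721.
θ ≈ 26.57°.

26.57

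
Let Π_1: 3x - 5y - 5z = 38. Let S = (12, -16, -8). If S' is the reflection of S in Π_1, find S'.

(0, 4, 12)

λ = (n·S − d)/|n|² = (156 − 38)/59 = 2.
Reflection = S − 2λn = (12, -16, -8) − 4·(3, -5, -5) = (0, 4, 12).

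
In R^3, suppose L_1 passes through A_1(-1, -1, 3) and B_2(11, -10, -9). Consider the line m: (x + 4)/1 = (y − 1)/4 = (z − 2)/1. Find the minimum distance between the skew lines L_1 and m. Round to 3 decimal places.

3.036

A direction vector for L_1 is B_2 − A_1 = (12, -9, -12).
m has direction (1, 4, 1) through (-4, 1, 2).
Common perpendicular direction n = (12, -9, -12) × (1, 4, 1) = (39, -24, 57).
With w = (-4, 1, 2) − (-1, -1, 3) = (-3, 2, -1), w · n = -222.
Distance = |w · n| / |n| = |-222| / √5346 ≈ 3.036.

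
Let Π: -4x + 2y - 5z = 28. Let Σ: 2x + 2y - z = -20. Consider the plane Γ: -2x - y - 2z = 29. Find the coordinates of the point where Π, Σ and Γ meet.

(-4, -9, -6)

Solving the 3×3 linear system -4x + 2y - 5z = 28, 2x + 2y - z = -20, -2x - y - 2z = 29 (e.g. by elimination or Cramer's rule, determinant = 22) gives (-4, -9, -6).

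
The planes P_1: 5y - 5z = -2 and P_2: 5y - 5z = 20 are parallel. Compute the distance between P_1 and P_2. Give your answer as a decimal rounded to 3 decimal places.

Same normal n = (0, 5, -5) with |n| = √50; distance = |-2 − 20| / |n| = 22/√50 ≈ 3.111.

3.111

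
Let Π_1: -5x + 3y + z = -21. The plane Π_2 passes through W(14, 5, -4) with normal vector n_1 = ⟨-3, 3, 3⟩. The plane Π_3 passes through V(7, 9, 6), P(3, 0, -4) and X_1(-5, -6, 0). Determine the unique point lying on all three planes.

(-1, -6, -8)

Π_2: n_1·r = n_1·W gives -3x + 3y + 3z = -39.
VP = (-4, -9, -10), VX_1 = (-12, -15, -6); a normal to Π_3 is VP × VX_1 = (-96, 96, -48).
Using V: Π_3 has equation -96x + 96y - 48z = -96.
Solving the 3×3 linear system -5x + 3y + z = -21, -3x + 3y + 3z = -39, -96x + 96y - 48z = -96 (e.g. by elimination or Cramer's rule, determinant = 864) gives (-1, -6, -8).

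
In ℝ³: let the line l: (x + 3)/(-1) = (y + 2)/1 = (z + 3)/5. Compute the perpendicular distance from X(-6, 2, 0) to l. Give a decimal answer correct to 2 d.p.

l has direction (-1, 1, 5) through (-3, -2, -3).
Taking (-3, -2, -3) on l with direction v = (-1, 1, 5): w = X − (-3, -2, -3) = (-3, 4, 3), and w × v = (17, 12, 1).
Distance = |w × v| / |v| = √434 / √27 ≈ 4.01.

4.01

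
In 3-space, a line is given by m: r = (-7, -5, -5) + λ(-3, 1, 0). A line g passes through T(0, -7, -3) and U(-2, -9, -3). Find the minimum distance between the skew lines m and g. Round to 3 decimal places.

2.000

A direction vector for g is U − T = (-2, -2, 0).
Common perpendicular direction n = (-3, 1, 0) × (-2, -2, 0) = (0, 0, 8).
With w = (0, -7, -3) − (-7, -5, -5) = (7, -2, 2), w · n = 16.
Distance = |w · n| / |n| = |16| / √64 ≈ 2.000.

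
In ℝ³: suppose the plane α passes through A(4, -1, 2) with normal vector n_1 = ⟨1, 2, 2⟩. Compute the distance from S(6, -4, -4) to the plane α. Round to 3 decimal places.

α: n_1·r = n_1·A gives x + 2y + 2z = 6.
n·S − d = (1)·(6) + (2)·(-4) + (2)·(-4) − 6 = -16; |n| = √9.
Distance = |-16| / √9 = 16/√9 ≈ 5.333.

5.333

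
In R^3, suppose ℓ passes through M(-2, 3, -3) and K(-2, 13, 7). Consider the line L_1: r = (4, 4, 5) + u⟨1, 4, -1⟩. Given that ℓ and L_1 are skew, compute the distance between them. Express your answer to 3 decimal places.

7.121

A direction vector for ℓ is K − M = (0, 10, 10).
Common perpendicular direction n = (0, 10, 10) × (1, 4, -1) = (-50, 10, -10).
With w = (4, 4, 5) − (-2, 3, -3) = (6, 1, 8), w · n = -370.
Distance = |w · n| / |n| = |-370| / √2700 ≈ 7.121.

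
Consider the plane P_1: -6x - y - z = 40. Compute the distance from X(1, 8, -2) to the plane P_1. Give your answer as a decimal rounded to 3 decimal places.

n·X − d = (-6)·(1) + (-1)·(8) + (-1)·(-2) − 40 = -52; |n| = √38.
Distance = |-52| / √38 = 52/√38 ≈ 8.436.

8.436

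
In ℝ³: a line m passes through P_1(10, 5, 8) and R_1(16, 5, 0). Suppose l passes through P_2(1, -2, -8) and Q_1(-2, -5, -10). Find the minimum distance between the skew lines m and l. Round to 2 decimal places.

5.38

A direction vector for m is R_1 − P_1 = (6, 0, -8).
A direction vector for l is Q_1 − P_2 = (-3, -3, -2).
Common perpendicular direction n = (6, 0, -8) × (-3, -3, -2) = (-24, 36, -18).
With w = (1, -2, -8) − (10, 5, 8) = (-9, -7, -16), w · n = 252.
Distance = |w · n| / |n| = |252| / √2196 ≈ 5.38.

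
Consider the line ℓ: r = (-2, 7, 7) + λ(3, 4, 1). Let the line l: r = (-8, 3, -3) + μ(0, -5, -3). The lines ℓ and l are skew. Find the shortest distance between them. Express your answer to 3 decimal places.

8.280

Common perpendicular direction n = (3, 4, 1) × (0, -5, -3) = (-7, 9, -15).
With w = (-8, 3, -3) − (-2, 7, 7) = (-6, -4, -10), w · n = 156.
Distance = |w · n| / |n| = |156| / √355 ≈ 8.280.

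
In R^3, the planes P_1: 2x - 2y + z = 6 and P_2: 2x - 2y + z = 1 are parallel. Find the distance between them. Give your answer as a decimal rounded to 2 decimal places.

1.67

Same normal n = (2, -2, 1) with |n| = √9; distance = |6 − 1| / |n| = 5/√9 ≈ 1.67.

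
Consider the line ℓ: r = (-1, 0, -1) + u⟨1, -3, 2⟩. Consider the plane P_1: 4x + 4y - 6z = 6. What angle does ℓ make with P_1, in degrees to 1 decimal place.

40.4

sin θ = |n·v| / (|n||v|) = |-20| / (√68 · √14) = 0.64820.
θ ≈ 40.4°.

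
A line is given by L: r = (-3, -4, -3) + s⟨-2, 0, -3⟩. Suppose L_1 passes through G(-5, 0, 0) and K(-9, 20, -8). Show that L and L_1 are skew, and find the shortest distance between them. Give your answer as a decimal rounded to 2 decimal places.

3.54

A direction vector for L_1 is K − G = (-4, 20, -8).
Common perpendicular direction n = (-2, 0, -3) × (-4, 20, -8) = (60, -4, -40).
With w = (-5, 0, 0) − (-3, -4, -3) = (-2, 4, 3), w · n = -256.
Since n ≠ 0 the lines are not parallel, and w · n = -256 ≠ 0 so they do not intersect; hence they are skew.
Distance = |w · n| / |n| = |-256| / √5216 ≈ 3.54.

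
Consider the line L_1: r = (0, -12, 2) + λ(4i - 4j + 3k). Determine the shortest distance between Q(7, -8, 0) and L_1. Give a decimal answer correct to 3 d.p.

Taking (0, -12, 2) on L_1 with direction v = (4, -4, 3): w = Q − (0, -12, 2) = (7, 4, -2), and w × v = (4, -29, -44).
Distance = |w × v| / |v| = √2793 / √41 ≈ 8.254.

8.254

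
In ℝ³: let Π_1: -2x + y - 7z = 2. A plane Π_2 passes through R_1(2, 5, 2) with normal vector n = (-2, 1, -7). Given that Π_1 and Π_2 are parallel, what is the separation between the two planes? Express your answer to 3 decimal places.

2.041

Π_2: n·r = n·R_1 gives -2x + y - 7z = -13.
Same normal n = (-2, 1, -7) with |n| = √54; distance = |2 − (-13)| / |n| = 15/√54 ≈ 2.041.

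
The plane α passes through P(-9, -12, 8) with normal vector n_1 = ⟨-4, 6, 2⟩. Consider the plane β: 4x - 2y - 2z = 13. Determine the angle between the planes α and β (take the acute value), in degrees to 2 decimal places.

α: n_1·r = n_1·P gives -4x + 6y + 2z = -20.
cos θ = |n₁·n₂| / (|n₁||n₂|) = |-32| / (√56 · √24).
θ = arccos(0.87287) ≈ 29.21°.

29.21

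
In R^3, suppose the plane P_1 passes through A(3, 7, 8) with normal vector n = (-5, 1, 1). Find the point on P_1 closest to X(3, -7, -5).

(-2, -6, -4)

P_1: n·r = n·A gives -5x + y + z = 0.
Foot = X − λn with λ = (n·X − d)/|n|² = (-27 − 0)/27 = -1.
Foot = (3, -7, -5) − (-1)·(-5, 1, 1) = (-2, -6, -4).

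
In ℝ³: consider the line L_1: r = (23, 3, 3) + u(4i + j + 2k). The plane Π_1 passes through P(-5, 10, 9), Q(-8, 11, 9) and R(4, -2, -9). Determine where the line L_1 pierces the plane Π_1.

PQ = (-3, 1, 0), PR = (9, -12, -18); a normal to Π_1 is PQ × PR = (-18, -54, 27).
Using P: Π_1 has equation -18x - 54y + 27z = -207.
Substitute r = (23, 3, 3) + t(4, 1, 2) into the plane: -495 + (-72)t = -207, so t = -4.
Intersection: (23, 3, 3) + (-4)·(4, 1, 2) = (7, -1, -5).

(7, -1, -5)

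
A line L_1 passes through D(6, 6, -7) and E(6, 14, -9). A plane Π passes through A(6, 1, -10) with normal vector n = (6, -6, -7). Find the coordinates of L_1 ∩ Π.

A direction vector for L_1 is E − D = (0, 8, -2).
Π: n·r = n·A gives 6x - 6y - 7z = 100.
Substitute r = (6, 6, -7) + t(0, 8, -2) into the plane: 49 + (-34)t = 100, so t = -3/2.
Intersection: (6, 6, -7) + (-3/2)·(0, 8, -2) = (6, -6, -4).

(6, -6, -4)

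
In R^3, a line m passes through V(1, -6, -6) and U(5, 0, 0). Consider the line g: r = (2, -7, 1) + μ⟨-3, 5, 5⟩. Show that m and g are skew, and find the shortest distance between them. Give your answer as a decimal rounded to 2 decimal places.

5.66

A direction vector for m is U − V = (4, 6, 6).
Common perpendicular direction n = (4, 6, 6) × (-3, 5, 5) = (0, -38, 38).
With w = (2, -7, 1) − (1, -6, -6) = (1, -1, 7), w · n = 304.
Since n ≠ 0 the lines are not parallel, and w · n = 304 ≠ 0 so they do not intersect; hence they are skew.
Distance = |w · n| / |n| = |304| / √2888 ≈ 5.66.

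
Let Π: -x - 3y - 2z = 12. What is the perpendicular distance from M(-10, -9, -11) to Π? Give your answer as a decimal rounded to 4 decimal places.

12.5613

n·M − d = (-1)·(-10) + (-3)·(-9) + (-2)·(-11) − 12 = 47; |n| = √14.
Distance = |47| / √14 = 47/√14 ≈ 12.5613.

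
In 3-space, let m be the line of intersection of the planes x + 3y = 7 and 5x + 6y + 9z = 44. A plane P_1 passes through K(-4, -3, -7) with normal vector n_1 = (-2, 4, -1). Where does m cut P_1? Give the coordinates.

Direction of m: (1, 3, 0) × (5, 6, 9) = (27, -9, -9).
A point on m: solving the two plane equations with x = 13 gives (13, -2, -1).
P_1: n_1·r = n_1·K gives -2x + 4y - z = 3.
Substitute r = (13, -2, -1) + t(27, -9, -9) into the plane: -33 + (-81)t = 3, so t = -4/9.
Intersection: (13, -2, -1) + (-4/9)·(27, -9, -9) = (1, 2, 3).

(1, 2, 3)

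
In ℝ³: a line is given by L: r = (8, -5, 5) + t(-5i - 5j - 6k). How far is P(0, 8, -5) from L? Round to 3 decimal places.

Taking (8, -5, 5) on L with direction v = (-5, -5, -6): w = P − (8, -5, 5) = (-8, 13, -10), and w × v = (-128, 2, 105).
Distance = |w × v| / |v| = √27413 / √86 ≈ 17.854.

17.854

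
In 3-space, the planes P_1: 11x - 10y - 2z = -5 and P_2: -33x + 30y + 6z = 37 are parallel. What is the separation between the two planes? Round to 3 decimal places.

Rescale P_2 by 1/(-3): 11x - 10y - 2z = -37/3. Then distance = |-5 − (-37/3)| / √225 ≈ 0.489.

0.489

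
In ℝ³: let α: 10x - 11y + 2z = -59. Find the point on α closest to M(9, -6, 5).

Foot = M − λn with λ = (n·M − d)/|n|² = (166 − (-59))/225 = 1.
Foot = (9, -6, 5) − 1·(10, -11, 2) = (-1, 5, 3).

(-1, 5, 3)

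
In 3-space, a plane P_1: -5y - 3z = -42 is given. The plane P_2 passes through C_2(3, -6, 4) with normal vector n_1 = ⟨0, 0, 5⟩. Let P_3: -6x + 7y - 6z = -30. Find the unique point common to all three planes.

(8, 6, 4)

P_2: n_1·r = n_1·C_2 gives 5z = 20.
Solving the 3×3 linear system -5y - 3z = -42, 5z = 20, -6x + 7y - 6z = -30 (e.g. by elimination or Cramer's rule, determinant = 150) gives (8, 6, 4).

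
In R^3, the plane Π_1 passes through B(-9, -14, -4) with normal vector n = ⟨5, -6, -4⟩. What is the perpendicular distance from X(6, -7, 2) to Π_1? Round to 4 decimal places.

1.0256

Π_1: n·r = n·B gives 5x - 6y - 4z = 55.
n·X − d = (5)·(6) + (-6)·(-7) + (-4)·(2) − 55 = 9; |n| = √77.
Distance = |9| / √77 = 9/√77 ≈ 1.0256.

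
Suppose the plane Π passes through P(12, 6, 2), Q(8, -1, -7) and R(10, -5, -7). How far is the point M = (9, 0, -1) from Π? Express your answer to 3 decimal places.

PQ = (-4, -7, -9), PR = (-2, -11, -9); a normal to Π is PQ × PR = (-36, -18, 30).
Using P: Π has equation -36x - 18y + 30z = -480.
n·M − d = (-36)·(9) + (-18)·(0) + (30)·(-1) − (-480) = 126; |n| = √2520.
Distance = |126| / √2520 = 126/√2520 ≈ 2.510.

2.510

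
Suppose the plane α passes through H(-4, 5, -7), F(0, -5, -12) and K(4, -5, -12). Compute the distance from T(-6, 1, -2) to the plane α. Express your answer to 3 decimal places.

HF = (4, -10, -5), HK = (8, -10, -5); a normal to α is HF × HK = (0, -20, 40).
Using H: α has equation -20y + 40z = -380.
n·T − d = (0)·(-6) + (-20)·(1) + (40)·(-2) − (-380) = 280; |n| = √2000.
Distance = |280| / √2000 = 280/√2000 ≈ 6.261.

6.261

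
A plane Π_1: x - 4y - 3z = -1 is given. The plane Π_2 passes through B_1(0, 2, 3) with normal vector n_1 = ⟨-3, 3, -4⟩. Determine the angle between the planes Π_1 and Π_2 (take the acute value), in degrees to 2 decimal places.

84.21

Π_2: n_1·r = n_1·B_1 gives -3x + 3y - 4z = -6.
cos θ = |n₁·n₂| / (|n₁||n₂|) = |-3| / (√26 · √34).
θ = arccos(0.10090) ≈ 84.21°.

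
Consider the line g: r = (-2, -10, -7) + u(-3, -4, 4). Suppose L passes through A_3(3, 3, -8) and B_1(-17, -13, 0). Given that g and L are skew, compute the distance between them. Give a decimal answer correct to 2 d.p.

A direction vector for L is B_1 − A_3 = (-20, -16, 8).
Common perpendicular direction n = (-3, -4, 4) × (-20, -16, 8) = (32, -56, -32).
With w = (3, 3, -8) − (-2, -10, -7) = (5, 13, -1), w · n = -536.
Distance = |w · n| / |n| = |-536| / √5184 ≈ 7.44.

7.44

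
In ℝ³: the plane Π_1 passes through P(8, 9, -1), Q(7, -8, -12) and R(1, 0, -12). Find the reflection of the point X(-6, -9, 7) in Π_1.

(18, 9, -23)

PQ = (-1, -17, -11), PR = (-7, -9, -11); a normal to Π_1 is PQ × PR = (88, 66, -110).
Using P: Π_1 has equation 88x + 66y - 110z = 1408.
λ = (n·X − d)/|n|² = (-1892 − 1408)/24200 = -3/22.
Reflection = X − 2λn = (-6, -9, 7) − (-3/11)·(88, 66, -110) = (18, 9, -23).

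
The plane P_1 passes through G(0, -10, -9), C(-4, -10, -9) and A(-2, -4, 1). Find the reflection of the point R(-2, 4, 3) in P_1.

GC = (-4, 0, 0), GA = (-2, 6, 10); a normal to P_1 is GC × GA = (0, 40, -24).
Using G: P_1 has equation 40y - 24z = -184.
λ = (n·R − d)/|n|² = (88 − (-184))/2176 = 1/8.
Reflection = R − 2λn = (-2, 4, 3) − (1/4)·(0, 40, -24) = (-2, -6, 9).

(-2, -6, 9)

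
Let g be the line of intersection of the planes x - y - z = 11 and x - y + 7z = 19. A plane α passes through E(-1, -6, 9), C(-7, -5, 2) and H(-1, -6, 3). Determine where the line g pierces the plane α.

(5, -7, 1)

Direction of g: (1, -1, -1) × (1, -1, 7) = (-8, -8, 0).
A point on g: solving the two plane equations with x = 4 gives (4, -8, 1).
EC = (-6, 1, -7), EH = (0, 0, -6); a normal to α is EC × EH = (-6, -36, 0).
Using E: α has equation -6x - 36y = 222.
Substitute r = (4, -8, 1) + t(-8, -8, 0) into the plane: 264 + 336t = 222, so t = -1/8.
Intersection: (4, -8, 1) + (-1/8)·(-8, -8, 0) = (5, -7, 1).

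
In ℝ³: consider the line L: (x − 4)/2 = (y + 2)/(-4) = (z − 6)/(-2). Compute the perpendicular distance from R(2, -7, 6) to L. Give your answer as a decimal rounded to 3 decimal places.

4.282

L has direction (2, -4, -2) through (4, -2, 6).
Taking (4, -2, 6) on L with direction v = (2, -4, -2): w = R − (4, -2, 6) = (-2, -5, 0), and w × v = (10, -4, 18).
Distance = |w × v| / |v| = √440 / √24 ≈ 4.282.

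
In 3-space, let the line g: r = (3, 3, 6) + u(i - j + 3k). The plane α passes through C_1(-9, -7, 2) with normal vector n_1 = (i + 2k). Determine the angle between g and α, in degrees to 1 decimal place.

70.7

α: n_1·r = n_1·C_1 gives x + 2z = -5.
sin θ = |n·v| / (|n||v|) = |7| / (√5 · √11) = 0.94388.
θ ≈ 70.7°.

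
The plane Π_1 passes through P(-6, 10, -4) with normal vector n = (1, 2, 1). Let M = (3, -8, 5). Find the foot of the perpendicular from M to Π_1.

(6, -2, 8)

Π_1: n·r = n·P gives x + 2y + z = 10.
Foot = M − λn with λ = (n·M − d)/|n|² = (-8 − 10)/6 = -3.
Foot = (3, -8, 5) − (-3)·(1, 2, 1) = (6, -2, 8).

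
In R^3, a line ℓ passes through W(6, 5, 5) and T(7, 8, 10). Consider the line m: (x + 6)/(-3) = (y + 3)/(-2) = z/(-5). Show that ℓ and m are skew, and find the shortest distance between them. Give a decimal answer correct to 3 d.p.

7.960

A direction vector for ℓ is T − W = (1, 3, 5).
m has direction (-3, -2, -5) through (-6, -3, 0).
Common perpendicular direction n = (1, 3, 5) × (-3, -2, -5) = (-5, -10, 7).
With w = (-6, -3, 0) − (6, 5, 5) = (-12, -8, -5), w · n = 105.
Since n ≠ 0 the lines are not parallel, and w · n = 105 ≠ 0 so they do not intersect; hence they are skew.
Distance = |w · n| / |n| = |105| / √174 ≈ 7.960.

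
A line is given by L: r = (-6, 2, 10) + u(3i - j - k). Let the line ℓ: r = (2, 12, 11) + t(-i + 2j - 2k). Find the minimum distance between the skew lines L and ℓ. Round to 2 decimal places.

11.28

Common perpendicular direction n = (3, -1, -1) × (-1, 2, -2) = (4, 7, 5).
With w = (2, 12, 11) − (-6, 2, 10) = (8, 10, 1), w · n = 107.
Distance = |w · n| / |n| = |107| / √90 ≈ 11.28.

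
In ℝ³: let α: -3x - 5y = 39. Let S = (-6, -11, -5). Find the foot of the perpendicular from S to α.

(-3, -6, -5)

Foot = S − λn with λ = (n·S − d)/|n|² = (73 − 39)/34 = 1.
Foot = (-6, -11, -5) − 1·(-3, -5, 0) = (-3, -6, -5).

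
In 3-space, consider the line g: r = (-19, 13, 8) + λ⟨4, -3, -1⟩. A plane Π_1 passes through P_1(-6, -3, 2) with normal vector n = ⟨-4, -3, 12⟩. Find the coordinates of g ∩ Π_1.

Π_1: n·r = n·P_1 gives -4x - 3y + 12z = 57.
Substitute r = (-19, 13, 8) + t(4, -3, -1) into the plane: 133 + (-19)t = 57, so t = 4.
Intersection: (-19, 13, 8) + 4·(4, -3, -1) = (-3, 1, 4).

(-3, 1, 4)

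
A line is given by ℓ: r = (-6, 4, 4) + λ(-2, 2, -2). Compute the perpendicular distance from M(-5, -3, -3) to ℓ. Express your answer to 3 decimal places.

Taking (-6, 4, 4) on ℓ with direction v = (-2, 2, -2): w = M − (-6, 4, 4) = (1, -7, -7), and w × v = (28, 16, -12).
Distance = |w × v| / |v| = √1184 / √12 ≈ 9.933.

9.933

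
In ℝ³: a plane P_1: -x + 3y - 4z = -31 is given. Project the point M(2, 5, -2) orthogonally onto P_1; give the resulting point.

(4, -1, 6)

Foot = M − λn with λ = (n·M − d)/|n|² = (21 − (-31))/26 = 2.
Foot = (2, 5, -2) − 2·(-1, 3, -4) = (4, -1, 6).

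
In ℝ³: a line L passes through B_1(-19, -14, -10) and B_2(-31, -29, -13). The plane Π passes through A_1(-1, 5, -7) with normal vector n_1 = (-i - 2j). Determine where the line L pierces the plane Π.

A direction vector for L is B_2 − B_1 = (-12, -15, -3).
Π: n_1·r = n_1·A_1 gives -x - 2y = -9.
Substitute r = (-19, -14, -10) + t(-12, -15, -3) into the plane: 47 + 42t = -9, so t = -4/3.
Intersection: (-19, -14, -10) + (-4/3)·(-12, -15, -3) = (-3, 6, -6).

(-3, 6, -6)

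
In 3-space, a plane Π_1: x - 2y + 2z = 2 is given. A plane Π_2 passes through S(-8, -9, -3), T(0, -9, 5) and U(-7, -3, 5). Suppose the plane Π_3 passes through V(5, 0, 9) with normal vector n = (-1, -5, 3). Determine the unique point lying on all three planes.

(-10, 3, 9)

ST = (8, 0, 8), SU = (1, 6, 8); a normal to Π_2 is ST × SU = (-48, -56, 48).
Using S: Π_2 has equation -48x - 56y + 48z = 744.
Π_3: n·r = n·V gives -x - 5y + 3z = 22.
Solving the 3×3 linear system x - 2y + 2z = 2, -48x - 56y + 48z = 744, -x - 5y + 3z = 22 (e.g. by elimination or Cramer's rule, determinant = 248) gives (-10, 3, 9).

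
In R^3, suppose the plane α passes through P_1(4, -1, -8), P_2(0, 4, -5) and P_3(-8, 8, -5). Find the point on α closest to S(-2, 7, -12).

(-4, 3, -8)

P_1P_2 = (-4, 5, 3), P_1P_3 = (-12, 9, 3); a normal to α is P_1P_2 × P_1P_3 = (-12, -24, 24).
Using P_1: α has equation -12x - 24y + 24z = -216.
Foot = S − λn with λ = (n·S − d)/|n|² = (-432 − (-216))/1296 = -1/6.
Foot = (-2, 7, -12) − (-1/6)·(-12, -24, 24) = (-4, 3, -8).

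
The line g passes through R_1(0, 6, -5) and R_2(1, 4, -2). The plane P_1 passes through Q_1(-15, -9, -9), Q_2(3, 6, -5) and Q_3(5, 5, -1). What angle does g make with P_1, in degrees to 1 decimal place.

7.2

A direction vector for g is R_2 − R_1 = (1, -2, 3).
Q_1Q_2 = (18, 15, 4), Q_1Q_3 = (20, 14, 8); a normal to P_1 is Q_1Q_2 × Q_1Q_3 = (64, -64, -48).
Using Q_1: P_1 has equation 64x - 64y - 48z = 48.
sin θ = |n·v| / (|n||v|) = |48| / (√10496 · √14) = 0.12522.
θ ≈ 7.2°.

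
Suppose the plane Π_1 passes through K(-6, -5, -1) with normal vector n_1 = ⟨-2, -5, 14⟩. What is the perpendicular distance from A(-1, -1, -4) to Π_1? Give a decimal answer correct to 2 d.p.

Π_1: n_1·r = n_1·K gives -2x - 5y + 14z = 23.
n·A − d = (-2)·(-1) + (-5)·(-1) + (14)·(-4) − 23 = -72; |n| = √225.
Distance = |-72| / √225 = 72/√225 ≈ 4.80.

4.80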